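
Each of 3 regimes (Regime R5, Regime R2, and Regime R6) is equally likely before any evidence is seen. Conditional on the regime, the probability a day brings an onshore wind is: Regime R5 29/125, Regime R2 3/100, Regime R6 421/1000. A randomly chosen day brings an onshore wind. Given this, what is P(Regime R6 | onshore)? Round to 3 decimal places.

With a uniform prior (1/3 each), posterior ∝ likelihood:
  Regime R5: 0.232
  Regime R2: 0.03
  Regime R6: 0.421
Total = 0.683.
P(Regime R6 | evidence) = 0.421 / 0.683 ≈ 0.616.

0.616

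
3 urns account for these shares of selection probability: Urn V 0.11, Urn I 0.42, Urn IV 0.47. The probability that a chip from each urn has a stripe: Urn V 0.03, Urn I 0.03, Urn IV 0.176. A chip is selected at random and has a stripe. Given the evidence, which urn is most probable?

Unnormalized posteriors (prior × likelihood):
  Urn V: 0.11 × 0.03 = 0.0033
  Urn I: 0.42 × 0.03 = 0.0126
  Urn IV: 0.47 × 0.176 = 0.08272
Normalizing constant = 0.09862.
Largest term belongs to Urn IV, so Urn IV is most probable.

Urn IV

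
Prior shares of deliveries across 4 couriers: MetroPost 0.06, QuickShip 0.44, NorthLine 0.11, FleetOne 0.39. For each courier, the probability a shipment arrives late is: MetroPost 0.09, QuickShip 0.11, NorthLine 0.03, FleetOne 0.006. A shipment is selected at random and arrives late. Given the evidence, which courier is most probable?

Unnormalized posteriors (prior × likelihood):
  MetroPost: 0.06 × 0.09 = 0.0054
  QuickShip: 0.44 × 0.11 = 0.0484
  NorthLine: 0.11 × 0.03 = 0.0033
  FleetOne: 0.39 × 0.006 = 0.00234
Total = 0.05944.
Largest term belongs to QuickShip, so QuickShip is most probable.

QuickShip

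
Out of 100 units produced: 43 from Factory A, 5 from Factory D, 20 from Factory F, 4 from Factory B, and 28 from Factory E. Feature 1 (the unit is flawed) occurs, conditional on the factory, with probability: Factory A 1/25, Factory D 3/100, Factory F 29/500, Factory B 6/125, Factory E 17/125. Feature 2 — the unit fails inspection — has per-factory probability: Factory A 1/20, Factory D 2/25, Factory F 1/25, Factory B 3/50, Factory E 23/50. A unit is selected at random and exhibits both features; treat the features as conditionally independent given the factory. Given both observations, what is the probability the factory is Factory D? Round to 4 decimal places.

Compute prior × likelihood for every hypothesis:
  Factory A: 0.43 × 0.04 × 0.05 = 0.00086
  Factory D: 0.05 × 0.03 × 0.08 = 0.00012
  Factory F: 0.2 × 0.058 × 0.04 = 0.000464
  Factory B: 0.04 × 0.048 × 0.06 = 0.0001152
  Factory E: 0.28 × 0.136 × 0.46 = 0.0175168
Normalizing constant = 0.019076.
P(Factory D | evidence) = 0.00012 / 0.019076 ≈ 0.0063.

0.0063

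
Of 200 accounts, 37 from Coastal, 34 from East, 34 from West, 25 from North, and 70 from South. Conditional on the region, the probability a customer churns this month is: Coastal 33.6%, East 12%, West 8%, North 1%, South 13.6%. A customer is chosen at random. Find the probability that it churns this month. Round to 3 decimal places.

0.145

Unnormalized posteriors (prior × likelihood):
  Coastal: 0.185 × 0.336 = 0.06216
  East: 0.17 × 0.12 = 0.0204
  West: 0.17 × 0.08 = 0.0136
  North: 0.125 × 0.01 = 0.00125
  South: 0.35 × 0.136 = 0.0476
P(churn) = 0.06216 + 0.0204 + 0.0136 + 0.00125 + 0.0476 = 0.14501 → 0.145.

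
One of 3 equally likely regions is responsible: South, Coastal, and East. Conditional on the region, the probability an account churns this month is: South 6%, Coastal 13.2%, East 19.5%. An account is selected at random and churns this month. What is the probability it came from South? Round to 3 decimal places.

0.155

With a uniform prior (1/3 each), posterior ∝ likelihood:
  South: 0.06
  Coastal: 0.132
  East: 0.195
Normalizing constant = 0.387.
P(South | evidence) = 0.06 / 0.387 ≈ 0.155.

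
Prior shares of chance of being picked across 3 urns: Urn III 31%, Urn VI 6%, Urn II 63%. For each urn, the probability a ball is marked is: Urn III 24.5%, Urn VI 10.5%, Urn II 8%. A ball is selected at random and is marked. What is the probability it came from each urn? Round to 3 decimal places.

By Bayes' rule, posterior ∝ prior × likelihood:
  Urn III: 0.31 × 0.245 = 0.07595
  Urn VI: 0.06 × 0.105 = 0.0063
  Urn II: 0.63 × 0.08 = 0.0504
Normalizing constant = 0.13265.
P(Urn III | marked) = 0.07595/0.13265 ≈ 0.573
P(Urn VI | marked) = 0.0063/0.13265 ≈ 0.047
P(Urn II | marked) = 0.0504/0.13265 ≈ 0.380

Urn III 0.573, Urn VI 0.047, Urn II 0.380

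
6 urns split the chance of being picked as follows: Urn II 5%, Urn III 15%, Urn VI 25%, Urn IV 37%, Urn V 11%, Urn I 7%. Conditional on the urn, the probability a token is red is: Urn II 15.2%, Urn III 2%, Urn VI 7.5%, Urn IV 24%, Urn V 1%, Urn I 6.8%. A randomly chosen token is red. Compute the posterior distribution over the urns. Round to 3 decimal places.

Urn II 0.061, Urn III 0.024, Urn VI 0.151, Urn IV 0.716, Urn V 0.009, Urn I 0.038

Prior × likelihood for each hypothesis:
  Urn II: 0.05 × 0.152 = 0.0076
  Urn III: 0.15 × 0.02 = 0.003
  Urn VI: 0.25 × 0.075 = 0.01875
  Urn IV: 0.37 × 0.24 = 0.0888
  Urn V: 0.11 × 0.01 = 0.0011
  Urn I: 0.07 × 0.068 = 0.00476
Sum = 0.12401.
P(Urn II | red) = 0.0076/0.12401 ≈ 0.061
P(Urn III | red) = 0.003/0.12401 ≈ 0.024
P(Urn VI | red) = 0.01875/0.12401 ≈ 0.151
P(Urn IV | red) = 0.0888/0.12401 ≈ 0.716
P(Urn V | red) = 0.0011/0.12401 ≈ 0.009
P(Urn I | red) = 0.00476/0.12401 ≈ 0.038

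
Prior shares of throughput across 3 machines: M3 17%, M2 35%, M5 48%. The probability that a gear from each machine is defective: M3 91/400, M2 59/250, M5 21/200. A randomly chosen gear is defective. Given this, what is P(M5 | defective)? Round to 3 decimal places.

Compute prior × likelihood for every hypothesis:
  M3: 0.17 × 0.2275 = 0.038675
  M2: 0.35 × 0.236 = 0.0826
  M5: 0.48 × 0.105 = 0.0504
Total = 0.171675.
P(M5 | evidence) = 0.0504 / 0.171675 ≈ 0.294.

0.294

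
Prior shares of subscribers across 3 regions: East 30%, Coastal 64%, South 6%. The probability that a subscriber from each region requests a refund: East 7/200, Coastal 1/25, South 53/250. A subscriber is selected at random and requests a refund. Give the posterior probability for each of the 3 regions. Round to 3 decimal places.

Unnormalized posteriors (prior × likelihood):
  East: 0.3 × 0.035 = 0.0105
  Coastal: 0.64 × 0.04 = 0.0256
  South: 0.06 × 0.212 = 0.01272
Normalizing constant = 0.04882.
P(East | refund) = 0.0105/0.04882 ≈ 0.215
P(Coastal | refund) = 0.0256/0.04882 ≈ 0.524
P(South | refund) = 0.01272/0.04882 ≈ 0.261

East 0.215, Coastal 0.524, South 0.261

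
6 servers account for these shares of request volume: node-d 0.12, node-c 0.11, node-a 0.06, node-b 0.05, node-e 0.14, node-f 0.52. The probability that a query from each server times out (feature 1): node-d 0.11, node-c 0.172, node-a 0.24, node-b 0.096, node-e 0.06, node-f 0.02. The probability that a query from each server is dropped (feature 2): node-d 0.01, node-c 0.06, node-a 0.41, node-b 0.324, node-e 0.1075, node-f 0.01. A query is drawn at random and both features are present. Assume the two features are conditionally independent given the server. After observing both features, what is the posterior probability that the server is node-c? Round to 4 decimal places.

Unnormalized posteriors (prior × likelihood):
  node-d: 0.12 × 0.11 × 0.01 = 0.000132
  node-c: 0.11 × 0.172 × 0.06 = 0.0011352
  node-a: 0.06 × 0.24 × 0.41 = 0.005904
  node-b: 0.05 × 0.096 × 0.324 = 0.0015552
  node-e: 0.14 × 0.06 × 0.1075 = 0.000903
  node-f: 0.52 × 0.02 × 0.01 = 0.000104
Sum = 0.0097334.
P(node-c | evidence) = 0.0011352 / 0.0097334 ≈ 0.1166.

0.1166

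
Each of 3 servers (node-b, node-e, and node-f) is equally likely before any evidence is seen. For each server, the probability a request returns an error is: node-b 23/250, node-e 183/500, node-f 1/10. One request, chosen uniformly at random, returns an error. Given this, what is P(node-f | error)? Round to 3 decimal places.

Since the prior is uniform, the posterior is proportional to the likelihood:
  node-b: 0.092
  node-e: 0.366
  node-f: 0.1
Total = 0.558.
P(node-f | evidence) = 0.1 / 0.558 ≈ 0.179.

0.179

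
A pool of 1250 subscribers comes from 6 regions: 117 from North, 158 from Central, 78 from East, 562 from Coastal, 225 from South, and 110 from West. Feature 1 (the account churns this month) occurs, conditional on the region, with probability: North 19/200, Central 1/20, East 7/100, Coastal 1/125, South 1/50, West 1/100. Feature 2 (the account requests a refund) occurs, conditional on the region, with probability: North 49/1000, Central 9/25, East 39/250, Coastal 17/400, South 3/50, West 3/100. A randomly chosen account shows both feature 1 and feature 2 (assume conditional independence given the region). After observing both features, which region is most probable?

Compute prior × likelihood for every hypothesis:
  North: 0.0936 × 0.095 × 0.049 = 0.000435708
  Central: 0.1264 × 0.05 × 0.36 = 0.0022752
  East: 0.0624 × 0.07 × 0.156 = 0.000681408
  Coastal: 0.4496 × 0.008 × 0.0425 = 0.000152864
  South: 0.18 × 0.02 × 0.06 = 0.000216
  West: 0.088 × 0.01 × 0.03 = 0.0000264
Sum = 0.00378758.
Largest term belongs to Central, so Central is most probable.

Central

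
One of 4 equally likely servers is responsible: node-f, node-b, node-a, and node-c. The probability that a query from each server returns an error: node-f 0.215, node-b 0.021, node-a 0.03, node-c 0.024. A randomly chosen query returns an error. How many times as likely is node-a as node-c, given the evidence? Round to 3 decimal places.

Since the prior is uniform, the posterior is proportional to the likelihood:
  node-f: 0.215
  node-b: 0.021
  node-a: 0.03
  node-c: 0.024
Normalizing constant = 0.29.
The ratio is 0.03 / 0.024 (the normalizer cancels) = 1.250.

1.250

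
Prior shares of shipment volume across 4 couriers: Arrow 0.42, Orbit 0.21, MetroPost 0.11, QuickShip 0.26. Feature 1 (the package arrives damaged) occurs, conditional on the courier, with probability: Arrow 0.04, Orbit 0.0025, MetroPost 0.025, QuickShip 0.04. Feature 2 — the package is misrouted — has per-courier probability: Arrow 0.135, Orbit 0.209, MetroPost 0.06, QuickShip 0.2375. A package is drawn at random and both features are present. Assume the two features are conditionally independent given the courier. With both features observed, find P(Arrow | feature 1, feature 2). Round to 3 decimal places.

0.452

Unnormalized posteriors (prior × likelihood):
  Arrow: 0.42 × 0.04 × 0.135 = 0.002268
  Orbit: 0.21 × 0.0025 × 0.209 = 0.000109725
  MetroPost: 0.11 × 0.025 × 0.06 = 0.000165
  QuickShip: 0.26 × 0.04 × 0.2375 = 0.00247
Total = 0.005012725.
P(Arrow | evidence) = 0.002268 / 0.005012725 ≈ 0.452.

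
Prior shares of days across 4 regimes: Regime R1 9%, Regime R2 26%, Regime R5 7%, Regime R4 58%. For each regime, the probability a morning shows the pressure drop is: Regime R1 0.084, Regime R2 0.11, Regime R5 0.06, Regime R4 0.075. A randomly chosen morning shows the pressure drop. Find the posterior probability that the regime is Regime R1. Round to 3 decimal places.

0.090

Prior × likelihood for each hypothesis:
  Regime R1: 0.09 × 0.084 = 0.00756
  Regime R2: 0.26 × 0.11 = 0.0286
  Regime R5: 0.07 × 0.06 = 0.0042
  Regime R4: 0.58 × 0.075 = 0.0435
Total = 0.08386.
P(Regime R1 | evidence) = 0.00756 / 0.08386 ≈ 0.090.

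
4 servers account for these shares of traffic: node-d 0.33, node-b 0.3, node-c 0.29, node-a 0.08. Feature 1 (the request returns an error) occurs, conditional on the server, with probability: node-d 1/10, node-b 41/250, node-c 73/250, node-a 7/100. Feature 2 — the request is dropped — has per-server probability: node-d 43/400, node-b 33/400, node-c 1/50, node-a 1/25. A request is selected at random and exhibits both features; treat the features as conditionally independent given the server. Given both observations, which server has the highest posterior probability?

By Bayes' rule, posterior ∝ prior × likelihood:
  node-d: 0.33 × 0.1 × 0.1075 = 0.0035475
  node-b: 0.3 × 0.164 × 0.0825 = 0.004059
  node-c: 0.29 × 0.292 × 0.02 = 0.0016936
  node-a: 0.08 × 0.07 × 0.04 = 0.000224
Total = 0.0095241.
Largest term belongs to node-b, so node-b is most probable.

node-b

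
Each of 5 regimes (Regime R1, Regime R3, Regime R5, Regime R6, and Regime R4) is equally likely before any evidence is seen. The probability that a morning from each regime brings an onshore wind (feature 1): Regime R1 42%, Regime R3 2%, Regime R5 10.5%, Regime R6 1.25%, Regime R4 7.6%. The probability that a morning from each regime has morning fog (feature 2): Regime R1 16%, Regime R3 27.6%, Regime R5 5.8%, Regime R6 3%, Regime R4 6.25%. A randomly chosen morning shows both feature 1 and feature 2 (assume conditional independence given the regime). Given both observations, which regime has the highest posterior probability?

Since the prior is uniform, the posterior is proportional to the likelihood:
  Regime R1: 0.42 × 0.16 = 0.0672
  Regime R3: 0.02 × 0.276 = 0.00552
  Regime R5: 0.105 × 0.058 = 0.00609
  Regime R6: 0.0125 × 0.03 = 0.000375
  Regime R4: 0.076 × 0.0625 = 0.00475
Sum = 0.083935.
Largest term belongs to Regime R1, so Regime R1 is most probable.

Regime R1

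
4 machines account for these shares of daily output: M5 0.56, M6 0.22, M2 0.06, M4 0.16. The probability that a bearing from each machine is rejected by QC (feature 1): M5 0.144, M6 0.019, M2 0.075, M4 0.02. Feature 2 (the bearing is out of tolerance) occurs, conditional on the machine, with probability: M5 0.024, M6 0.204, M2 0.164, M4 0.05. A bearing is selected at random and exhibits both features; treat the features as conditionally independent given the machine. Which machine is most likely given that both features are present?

Unnormalized posteriors (prior × likelihood):
  M5: 0.56 × 0.144 × 0.024 = 0.00193536
  M6: 0.22 × 0.019 × 0.204 = 0.00085272
  M2: 0.06 × 0.075 × 0.164 = 0.000738
  M4: 0.16 × 0.02 × 0.05 = 0.00016
Normalizing constant = 0.00368608.
Largest term belongs to M5, so M5 is most probable.

M5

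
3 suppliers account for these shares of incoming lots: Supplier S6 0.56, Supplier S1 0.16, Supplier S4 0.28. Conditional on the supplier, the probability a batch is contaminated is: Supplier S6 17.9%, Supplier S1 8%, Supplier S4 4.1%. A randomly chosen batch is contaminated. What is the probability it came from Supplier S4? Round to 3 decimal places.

Unnormalized posteriors (prior × likelihood):
  Supplier S6: 0.56 × 0.179 = 0.10024
  Supplier S1: 0.16 × 0.08 = 0.0128
  Supplier S4: 0.28 × 0.041 = 0.01148
Total = 0.12452.
P(Supplier S4 | evidence) = 0.01148 / 0.12452 ≈ 0.092.

0.092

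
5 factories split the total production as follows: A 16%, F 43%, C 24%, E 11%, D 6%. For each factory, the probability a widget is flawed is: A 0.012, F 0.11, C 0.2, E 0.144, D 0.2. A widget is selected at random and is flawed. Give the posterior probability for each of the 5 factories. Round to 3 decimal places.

A 0.015, F 0.378, C 0.384, E 0.127, D 0.096

Prior × likelihood for each hypothesis:
  A: 0.16 × 0.012 = 0.00192
  F: 0.43 × 0.11 = 0.0473
  C: 0.24 × 0.2 = 0.048
  E: 0.11 × 0.144 = 0.01584
  D: 0.06 × 0.2 = 0.012
Total = 0.12506.
P(A | flawed) = 0.00192/0.12506 ≈ 0.015
P(F | flawed) = 0.0473/0.12506 ≈ 0.378
P(C | flawed) = 0.048/0.12506 ≈ 0.384
P(E | flawed) = 0.01584/0.12506 ≈ 0.127
P(D | flawed) = 0.012/0.12506 ≈ 0.096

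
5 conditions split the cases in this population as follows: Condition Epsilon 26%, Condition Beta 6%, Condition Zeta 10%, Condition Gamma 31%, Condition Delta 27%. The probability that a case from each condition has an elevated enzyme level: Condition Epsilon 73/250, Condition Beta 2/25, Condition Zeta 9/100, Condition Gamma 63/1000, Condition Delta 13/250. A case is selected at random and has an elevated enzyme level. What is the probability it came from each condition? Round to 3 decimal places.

Condition Epsilon 0.616, Condition Beta 0.039, Condition Zeta 0.073, Condition Gamma 0.158, Condition Delta 0.114

Prior × likelihood for each hypothesis:
  Condition Epsilon: 0.26 × 0.292 = 0.07592
  Condition Beta: 0.06 × 0.08 = 0.0048
  Condition Zeta: 0.1 × 0.09 = 0.009
  Condition Gamma: 0.31 × 0.063 = 0.01953
  Condition Delta: 0.27 × 0.052 = 0.01404
Sum = 0.12329.
P(Condition Epsilon | elevated) = 0.07592/0.12329 ≈ 0.616
P(Condition Beta | elevated) = 0.0048/0.12329 ≈ 0.039
P(Condition Zeta | elevated) = 0.009/0.12329 ≈ 0.073
P(Condition Gamma | elevated) = 0.01953/0.12329 ≈ 0.158
P(Condition Delta | elevated) = 0.01404/0.12329 ≈ 0.114
(Check: 0.616+0.039+0.073+0.158+0.114 = 1.000.)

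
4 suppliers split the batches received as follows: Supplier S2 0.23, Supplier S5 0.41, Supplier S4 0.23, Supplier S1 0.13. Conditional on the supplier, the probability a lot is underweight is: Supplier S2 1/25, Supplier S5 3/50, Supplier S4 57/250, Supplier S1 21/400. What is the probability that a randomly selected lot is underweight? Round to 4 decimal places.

By Bayes' rule, posterior ∝ prior × likelihood:
  Supplier S2: 0.23 × 0.04 = 0.0092
  Supplier S5: 0.41 × 0.06 = 0.0246
  Supplier S4: 0.23 × 0.228 = 0.05244
  Supplier S1: 0.13 × 0.0525 = 0.006825
P(underweight) = 0.0092 + 0.0246 + 0.05244 + 0.006825 = 0.093065 → 0.0931.

0.0931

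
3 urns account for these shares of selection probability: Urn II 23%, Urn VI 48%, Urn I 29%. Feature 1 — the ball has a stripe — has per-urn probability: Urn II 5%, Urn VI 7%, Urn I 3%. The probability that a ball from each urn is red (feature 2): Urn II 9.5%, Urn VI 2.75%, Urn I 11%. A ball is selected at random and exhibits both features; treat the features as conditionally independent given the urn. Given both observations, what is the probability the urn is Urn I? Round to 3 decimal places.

0.322

Compute prior × likelihood for every hypothesis:
  Urn II: 0.23 × 0.05 × 0.095 = 0.0010925
  Urn VI: 0.48 × 0.07 × 0.0275 = 0.000924
  Urn I: 0.29 × 0.03 × 0.11 = 0.000957
Normalizing constant = 0.0029735.
P(Urn I | evidence) = 0.000957 / 0.0029735 ≈ 0.322.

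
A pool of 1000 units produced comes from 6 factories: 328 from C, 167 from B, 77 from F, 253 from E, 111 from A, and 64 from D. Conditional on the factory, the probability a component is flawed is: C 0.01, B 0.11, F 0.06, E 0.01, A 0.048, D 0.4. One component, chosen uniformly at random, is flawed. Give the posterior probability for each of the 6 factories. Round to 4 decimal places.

C 0.0549, B 0.3076, F 0.0774, E 0.0424, A 0.0892, D 0.4286

By Bayes' rule, posterior ∝ prior × likelihood:
  C: 0.328 × 0.01 = 0.00328
  B: 0.167 × 0.11 = 0.01837
  F: 0.077 × 0.06 = 0.00462
  E: 0.253 × 0.01 = 0.00253
  A: 0.111 × 0.048 = 0.005328
  D: 0.064 × 0.4 = 0.0256
Normalizing constant = 0.059728.
P(C | flawed) = 0.00328/0.059728 ≈ 0.0549
P(B | flawed) = 0.01837/0.059728 ≈ 0.3076
P(F | flawed) = 0.00462/0.059728 ≈ 0.0774
P(E | flawed) = 0.00253/0.059728 ≈ 0.0424
P(A | flawed) = 0.005328/0.059728 ≈ 0.0892
P(D | flawed) = 0.0256/0.059728 ≈ 0.4286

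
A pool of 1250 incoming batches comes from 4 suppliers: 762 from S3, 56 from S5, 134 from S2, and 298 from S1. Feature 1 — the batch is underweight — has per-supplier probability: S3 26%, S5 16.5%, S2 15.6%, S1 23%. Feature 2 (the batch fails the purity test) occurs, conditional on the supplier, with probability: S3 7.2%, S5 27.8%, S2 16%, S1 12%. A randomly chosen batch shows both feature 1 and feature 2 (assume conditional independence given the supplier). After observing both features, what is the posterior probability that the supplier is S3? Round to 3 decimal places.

0.502

Unnormalized posteriors (prior × likelihood):
  S3: 0.6096 × 0.26 × 0.072 = 0.011411712
  S5: 0.0448 × 0.165 × 0.278 = 0.002054976
  S2: 0.1072 × 0.156 × 0.16 = 0.002675712
  S1: 0.2384 × 0.23 × 0.12 = 0.00657984
Total = 0.02272224.
P(S3 | evidence) = 0.011411712 / 0.02272224 ≈ 0.502.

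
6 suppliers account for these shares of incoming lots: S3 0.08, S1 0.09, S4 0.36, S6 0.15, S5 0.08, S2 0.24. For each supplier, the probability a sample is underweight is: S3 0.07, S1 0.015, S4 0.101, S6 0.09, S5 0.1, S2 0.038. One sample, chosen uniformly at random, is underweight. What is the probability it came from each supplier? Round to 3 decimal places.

S3 0.076, S1 0.018, S4 0.492, S6 0.183, S5 0.108, S2 0.123

Unnormalized posteriors (prior × likelihood):
  S3: 0.08 × 0.07 = 0.0056
  S1: 0.09 × 0.015 = 0.00135
  S4: 0.36 × 0.101 = 0.03636
  S6: 0.15 × 0.09 = 0.0135
  S5: 0.08 × 0.1 = 0.008
  S2: 0.24 × 0.038 = 0.00912
Normalizing constant = 0.07393.
P(S3 | underweight) = 0.0056/0.07393 ≈ 0.076
P(S1 | underweight) = 0.00135/0.07393 ≈ 0.018
P(S4 | underweight) = 0.03636/0.07393 ≈ 0.492
P(S6 | underweight) = 0.0135/0.07393 ≈ 0.183
P(S5 | underweight) = 0.008/0.07393 ≈ 0.108
P(S2 | underweight) = 0.00912/0.07393 ≈ 0.123
(Check: 0.076+0.018+0.492+0.183+0.108+0.123 = 1.000.)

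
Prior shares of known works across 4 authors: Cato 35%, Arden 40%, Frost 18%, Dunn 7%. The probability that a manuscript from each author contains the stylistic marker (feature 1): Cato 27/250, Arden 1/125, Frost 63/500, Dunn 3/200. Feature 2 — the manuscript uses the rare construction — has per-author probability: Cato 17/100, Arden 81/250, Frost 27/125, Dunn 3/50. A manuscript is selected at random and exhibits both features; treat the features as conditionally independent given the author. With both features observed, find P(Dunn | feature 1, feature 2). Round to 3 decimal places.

0.005

Unnormalized posteriors (prior × likelihood):
  Cato: 0.35 × 0.108 × 0.17 = 0.006426
  Arden: 0.4 × 0.008 × 0.324 = 0.0010368
  Frost: 0.18 × 0.126 × 0.216 = 0.00489888
  Dunn: 0.07 × 0.015 × 0.06 = 0.000063
Total = 0.01242468.
P(Dunn | evidence) = 0.000063 / 0.01242468 ≈ 0.005.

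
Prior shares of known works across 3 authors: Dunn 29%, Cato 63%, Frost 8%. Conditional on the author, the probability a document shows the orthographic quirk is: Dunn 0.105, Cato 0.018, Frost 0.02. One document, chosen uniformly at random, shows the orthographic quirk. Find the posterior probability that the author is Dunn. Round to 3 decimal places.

0.702

Prior × likelihood for each hypothesis:
  Dunn: 0.29 × 0.105 = 0.03045
  Cato: 0.63 × 0.018 = 0.01134
  Frost: 0.08 × 0.02 = 0.0016
Total = 0.04339.
P(Dunn | evidence) = 0.03045 / 0.04339 ≈ 0.702.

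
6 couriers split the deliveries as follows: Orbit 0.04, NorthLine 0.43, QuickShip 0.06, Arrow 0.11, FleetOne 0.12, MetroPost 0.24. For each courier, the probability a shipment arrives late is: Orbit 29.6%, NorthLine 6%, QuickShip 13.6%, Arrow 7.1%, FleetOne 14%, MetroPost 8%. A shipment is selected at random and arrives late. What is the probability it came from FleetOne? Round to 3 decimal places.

Compute prior × likelihood for every hypothesis:
  Orbit: 0.04 × 0.296 = 0.01184
  NorthLine: 0.43 × 0.06 = 0.0258
  QuickShip: 0.06 × 0.136 = 0.00816
  Arrow: 0.11 × 0.071 = 0.00781
  FleetOne: 0.12 × 0.14 = 0.0168
  MetroPost: 0.24 × 0.08 = 0.0192
Sum = 0.08961.
P(FleetOne | evidence) = 0.0168 / 0.08961 ≈ 0.187.

0.187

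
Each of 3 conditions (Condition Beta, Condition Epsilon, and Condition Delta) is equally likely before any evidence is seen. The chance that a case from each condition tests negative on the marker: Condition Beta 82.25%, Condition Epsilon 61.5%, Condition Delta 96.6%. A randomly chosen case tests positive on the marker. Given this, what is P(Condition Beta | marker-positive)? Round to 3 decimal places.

0.298

Taking complements, P(marker-positive | each) = Condition Beta 0.1775, Condition Epsilon 0.385, Condition Delta 0.034.
Since the prior is uniform, the posterior is proportional to the likelihood:
  Condition Beta: 0.1775
  Condition Epsilon: 0.385
  Condition Delta: 0.034
Sum = 0.5965.
P(Condition Beta | evidence) = 0.1775 / 0.5965 ≈ 0.298.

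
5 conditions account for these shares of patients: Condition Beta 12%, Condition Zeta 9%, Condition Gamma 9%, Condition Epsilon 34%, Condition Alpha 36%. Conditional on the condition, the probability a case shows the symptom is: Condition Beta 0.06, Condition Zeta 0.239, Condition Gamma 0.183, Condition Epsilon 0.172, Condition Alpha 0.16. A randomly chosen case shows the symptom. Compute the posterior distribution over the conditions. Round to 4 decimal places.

Condition Beta 0.0446, Condition Zeta 0.1334, Condition Gamma 0.1021, Condition Epsilon 0.3626, Condition Alpha 0.3572

By Bayes' rule, posterior ∝ prior × likelihood:
  Condition Beta: 0.12 × 0.06 = 0.0072
  Condition Zeta: 0.09 × 0.239 = 0.02151
  Condition Gamma: 0.09 × 0.183 = 0.01647
  Condition Epsilon: 0.34 × 0.172 = 0.05848
  Condition Alpha: 0.36 × 0.16 = 0.0576
Total = 0.16126.
P(Condition Beta | symptomatic) = 0.0072/0.16126 ≈ 0.0446
P(Condition Zeta | symptomatic) = 0.02151/0.16126 ≈ 0.1334
P(Condition Gamma | symptomatic) = 0.01647/0.16126 ≈ 0.1021
P(Condition Epsilon | symptomatic) = 0.05848/0.16126 ≈ 0.3626
P(Condition Alpha | symptomatic) = 0.0576/0.16126 ≈ 0.3572
(Check: 0.0446+0.1334+0.1021+0.3626+0.3572 = 0.9999.)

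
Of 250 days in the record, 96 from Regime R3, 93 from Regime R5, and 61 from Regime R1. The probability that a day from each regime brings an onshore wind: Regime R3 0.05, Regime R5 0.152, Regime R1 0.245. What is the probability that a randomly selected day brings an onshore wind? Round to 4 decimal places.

Unnormalized posteriors (prior × likelihood):
  Regime R3: 0.384 × 0.05 = 0.0192
  Regime R5: 0.372 × 0.152 = 0.056544
  Regime R1: 0.244 × 0.245 = 0.05978
P(onshore) = 0.0192 + 0.056544 + 0.05978 = 0.135524 → 0.1355.

0.1355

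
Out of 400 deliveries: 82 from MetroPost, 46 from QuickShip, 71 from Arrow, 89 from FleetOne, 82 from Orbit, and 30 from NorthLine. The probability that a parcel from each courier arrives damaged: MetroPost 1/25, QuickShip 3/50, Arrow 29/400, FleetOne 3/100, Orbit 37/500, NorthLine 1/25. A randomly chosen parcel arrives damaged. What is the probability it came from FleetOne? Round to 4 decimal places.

Unnormalized posteriors (prior × likelihood):
  MetroPost: 0.205 × 0.04 = 0.0082
  QuickShip: 0.115 × 0.06 = 0.0069
  Arrow: 0.1775 × 0.0725 = 0.01286875
  FleetOne: 0.2225 × 0.03 = 0.006675
  Orbit: 0.205 × 0.074 = 0.01517
  NorthLine: 0.075 × 0.04 = 0.003
Sum = 0.05281375.
P(FleetOne | evidence) = 0.006675 / 0.05281375 ≈ 0.1264.

0.1264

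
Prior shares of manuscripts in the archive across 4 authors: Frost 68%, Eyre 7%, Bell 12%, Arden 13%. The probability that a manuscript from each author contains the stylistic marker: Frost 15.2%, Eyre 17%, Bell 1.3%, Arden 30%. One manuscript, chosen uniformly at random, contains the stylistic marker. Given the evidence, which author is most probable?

Frost

Prior × likelihood for each hypothesis:
  Frost: 0.68 × 0.152 = 0.10336
  Eyre: 0.07 × 0.17 = 0.0119
  Bell: 0.12 × 0.013 = 0.00156
  Arden: 0.13 × 0.3 = 0.039
Sum = 0.15582.
Largest term belongs to Frost, so Frost is most probable.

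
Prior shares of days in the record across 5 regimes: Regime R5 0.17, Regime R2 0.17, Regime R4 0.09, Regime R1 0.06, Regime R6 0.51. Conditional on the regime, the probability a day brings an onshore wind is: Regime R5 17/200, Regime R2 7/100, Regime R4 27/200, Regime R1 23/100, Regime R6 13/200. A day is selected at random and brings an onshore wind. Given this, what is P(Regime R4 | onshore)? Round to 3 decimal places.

0.142

By Bayes' rule, posterior ∝ prior × likelihood:
  Regime R5: 0.17 × 0.085 = 0.01445
  Regime R2: 0.17 × 0.07 = 0.0119
  Regime R4: 0.09 × 0.135 = 0.01215
  Regime R1: 0.06 × 0.23 = 0.0138
  Regime R6: 0.51 × 0.065 = 0.03315
Normalizing constant = 0.08545.
P(Regime R4 | evidence) = 0.01215 / 0.08545 ≈ 0.142.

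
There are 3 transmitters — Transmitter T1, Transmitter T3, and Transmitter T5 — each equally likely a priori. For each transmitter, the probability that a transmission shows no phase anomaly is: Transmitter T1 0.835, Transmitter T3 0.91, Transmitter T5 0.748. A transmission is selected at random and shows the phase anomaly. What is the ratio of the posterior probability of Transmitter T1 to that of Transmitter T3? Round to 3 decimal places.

1.833

Taking complements, P(anomaly | each) = Transmitter T1 0.165, Transmitter T3 0.09, Transmitter T5 0.252.
Since the prior is uniform, the posterior is proportional to the likelihood:
  Transmitter T1: 0.165
  Transmitter T3: 0.09
  Transmitter T5: 0.252
Normalizing constant = 0.507.
The ratio is 0.165 / 0.09 (the normalizer cancels) = 1.833.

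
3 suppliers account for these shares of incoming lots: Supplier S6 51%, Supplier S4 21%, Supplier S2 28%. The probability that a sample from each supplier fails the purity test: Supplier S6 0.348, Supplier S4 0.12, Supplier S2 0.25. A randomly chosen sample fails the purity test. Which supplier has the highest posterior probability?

Supplier S6

By Bayes' rule, posterior ∝ prior × likelihood:
  Supplier S6: 0.51 × 0.348 = 0.17748
  Supplier S4: 0.21 × 0.12 = 0.0252
  Supplier S2: 0.28 × 0.25 = 0.07
Total = 0.27268.
Largest term belongs to Supplier S6, so Supplier S6 is most probable.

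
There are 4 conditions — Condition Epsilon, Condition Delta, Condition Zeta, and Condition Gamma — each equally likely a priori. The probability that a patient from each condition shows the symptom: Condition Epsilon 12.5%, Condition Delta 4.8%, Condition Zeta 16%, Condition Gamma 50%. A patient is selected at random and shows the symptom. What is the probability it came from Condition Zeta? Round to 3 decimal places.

Since the prior is uniform, the posterior is proportional to the likelihood:
  Condition Epsilon: 0.125
  Condition Delta: 0.048
  Condition Zeta: 0.16
  Condition Gamma: 0.5
Total = 0.833.
P(Condition Zeta | evidence) = 0.16 / 0.833 ≈ 0.192.

0.192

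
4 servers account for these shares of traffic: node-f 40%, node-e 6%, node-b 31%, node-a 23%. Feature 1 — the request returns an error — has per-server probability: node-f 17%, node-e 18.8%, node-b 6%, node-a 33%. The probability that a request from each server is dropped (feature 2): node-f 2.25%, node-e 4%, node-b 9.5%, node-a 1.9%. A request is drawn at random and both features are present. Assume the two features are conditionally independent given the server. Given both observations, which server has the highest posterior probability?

Unnormalized posteriors (prior × likelihood):
  node-f: 0.4 × 0.17 × 0.0225 = 0.00153
  node-e: 0.06 × 0.188 × 0.04 = 0.0004512
  node-b: 0.31 × 0.06 × 0.095 = 0.001767
  node-a: 0.23 × 0.33 × 0.019 = 0.0014421
Total = 0.0051903.
Largest term belongs to node-b, so node-b is most probable.

node-b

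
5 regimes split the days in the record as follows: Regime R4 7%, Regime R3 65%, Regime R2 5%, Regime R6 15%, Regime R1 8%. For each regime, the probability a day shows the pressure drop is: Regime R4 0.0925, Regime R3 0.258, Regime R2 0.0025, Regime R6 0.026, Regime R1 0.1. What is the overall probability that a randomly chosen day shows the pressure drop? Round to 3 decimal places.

Prior × likelihood for each hypothesis:
  Regime R4: 0.07 × 0.0925 = 0.006475
  Regime R3: 0.65 × 0.258 = 0.1677
  Regime R2: 0.05 × 0.0025 = 0.000125
  Regime R6: 0.15 × 0.026 = 0.0039
  Regime R1: 0.08 × 0.1 = 0.008
P(drop) = 0.006475 + 0.1677 + 0.000125 + 0.0039 + 0.008 = 0.1862 → 0.186.

0.186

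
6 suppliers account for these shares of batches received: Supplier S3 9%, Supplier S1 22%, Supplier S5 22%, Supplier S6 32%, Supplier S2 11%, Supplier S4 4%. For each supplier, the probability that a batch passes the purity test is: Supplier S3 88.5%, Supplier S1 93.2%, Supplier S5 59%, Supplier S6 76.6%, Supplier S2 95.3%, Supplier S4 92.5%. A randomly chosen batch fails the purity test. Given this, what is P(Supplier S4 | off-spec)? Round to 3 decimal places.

Taking complements, P(off-spec | each) = Supplier S3 0.115, Supplier S1 0.068, Supplier S5 0.41, Supplier S6 0.234, Supplier S2 0.047, Supplier S4 0.075.
Prior × likelihood for each hypothesis:
  Supplier S3: 0.09 × 0.115 = 0.01035
  Supplier S1: 0.22 × 0.068 = 0.01496
  Supplier S5: 0.22 × 0.41 = 0.0902
  Supplier S6: 0.32 × 0.234 = 0.07488
  Supplier S2: 0.11 × 0.047 = 0.00517
  Supplier S4: 0.04 × 0.075 = 0.003
Sum = 0.19856.
P(Supplier S4 | evidence) = 0.003 / 0.19856 ≈ 0.015.

0.015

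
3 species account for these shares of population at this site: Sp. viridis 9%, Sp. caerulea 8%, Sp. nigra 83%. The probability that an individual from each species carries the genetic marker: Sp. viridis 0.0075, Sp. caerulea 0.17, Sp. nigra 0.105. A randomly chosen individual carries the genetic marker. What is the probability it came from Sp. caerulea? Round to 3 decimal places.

Unnormalized posteriors (prior × likelihood):
  Sp. viridis: 0.09 × 0.0075 = 0.000675
  Sp. caerulea: 0.08 × 0.17 = 0.0136
  Sp. nigra: 0.83 × 0.105 = 0.08715
Normalizing constant = 0.101425.
P(Sp. caerulea | evidence) = 0.0136 / 0.101425 ≈ 0.134.

0.134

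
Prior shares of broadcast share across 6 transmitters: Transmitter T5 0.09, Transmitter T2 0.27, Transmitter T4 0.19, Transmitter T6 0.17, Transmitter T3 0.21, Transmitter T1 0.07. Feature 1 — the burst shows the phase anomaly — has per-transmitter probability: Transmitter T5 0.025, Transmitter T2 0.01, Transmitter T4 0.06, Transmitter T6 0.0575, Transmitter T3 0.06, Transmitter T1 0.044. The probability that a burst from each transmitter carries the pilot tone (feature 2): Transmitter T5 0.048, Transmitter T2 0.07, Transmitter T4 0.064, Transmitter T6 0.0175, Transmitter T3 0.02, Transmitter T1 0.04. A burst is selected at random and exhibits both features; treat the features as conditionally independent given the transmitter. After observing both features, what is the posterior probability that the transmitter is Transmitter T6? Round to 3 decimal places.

0.109

Unnormalized posteriors (prior × likelihood):
  Transmitter T5: 0.09 × 0.025 × 0.048 = 0.000108
  Transmitter T2: 0.27 × 0.01 × 0.07 = 0.000189
  Transmitter T4: 0.19 × 0.06 × 0.064 = 0.0007296
  Transmitter T6: 0.17 × 0.0575 × 0.0175 = 0.0001710625
  Transmitter T3: 0.21 × 0.06 × 0.02 = 0.000252
  Transmitter T1: 0.07 × 0.044 × 0.04 = 0.0001232
Normalizing constant = 0.0015728625.
P(Transmitter T6 | evidence) = 0.0001710625 / 0.0015728625 ≈ 0.109.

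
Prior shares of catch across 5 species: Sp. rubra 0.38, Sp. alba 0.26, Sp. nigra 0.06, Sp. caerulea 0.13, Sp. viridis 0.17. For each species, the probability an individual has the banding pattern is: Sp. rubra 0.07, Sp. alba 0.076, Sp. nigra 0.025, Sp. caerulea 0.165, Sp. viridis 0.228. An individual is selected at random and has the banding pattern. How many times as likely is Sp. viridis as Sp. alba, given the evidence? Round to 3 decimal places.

Prior × likelihood for each hypothesis:
  Sp. rubra: 0.38 × 0.07 = 0.0266
  Sp. alba: 0.26 × 0.076 = 0.01976
  Sp. nigra: 0.06 × 0.025 = 0.0015
  Sp. caerulea: 0.13 × 0.165 = 0.02145
  Sp. viridis: 0.17 × 0.228 = 0.03876
Total = 0.10807.
The ratio is 0.03876 / 0.01976 (the normalizer cancels) = 1.962.

1.962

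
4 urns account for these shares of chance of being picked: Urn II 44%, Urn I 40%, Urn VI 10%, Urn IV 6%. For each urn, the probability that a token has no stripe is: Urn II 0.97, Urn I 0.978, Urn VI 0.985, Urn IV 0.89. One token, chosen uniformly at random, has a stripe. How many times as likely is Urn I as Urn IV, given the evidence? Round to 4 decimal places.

Taking complements, P(striped | each) = Urn II 0.03, Urn I 0.022, Urn VI 0.015, Urn IV 0.11.
Unnormalized posteriors (prior × likelihood):
  Urn II: 0.44 × 0.03 = 0.0132
  Urn I: 0.4 × 0.022 = 0.0088
  Urn VI: 0.1 × 0.015 = 0.0015
  Urn IV: 0.06 × 0.11 = 0.0066
Total = 0.0301.
The ratio is 0.0088 / 0.0066 (the normalizer cancels) = 1.3333.

1.3333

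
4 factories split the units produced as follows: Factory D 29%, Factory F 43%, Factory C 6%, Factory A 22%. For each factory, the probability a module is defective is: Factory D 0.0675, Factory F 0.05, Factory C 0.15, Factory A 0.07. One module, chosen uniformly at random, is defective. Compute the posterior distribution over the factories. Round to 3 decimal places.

Factory D 0.299, Factory F 0.328, Factory C 0.137, Factory A 0.235

Prior × likelihood for each hypothesis:
  Factory D: 0.29 × 0.0675 = 0.019575
  Factory F: 0.43 × 0.05 = 0.0215
  Factory C: 0.06 × 0.15 = 0.009
  Factory A: 0.22 × 0.07 = 0.0154
Total = 0.065475.
P(Factory D | defective) = 0.019575/0.065475 ≈ 0.299
P(Factory F | defective) = 0.0215/0.065475 ≈ 0.328
P(Factory C | defective) = 0.009/0.065475 ≈ 0.137
P(Factory A | defective) = 0.0154/0.065475 ≈ 0.235
(Check: 0.299+0.328+0.137+0.235 = 0.999.)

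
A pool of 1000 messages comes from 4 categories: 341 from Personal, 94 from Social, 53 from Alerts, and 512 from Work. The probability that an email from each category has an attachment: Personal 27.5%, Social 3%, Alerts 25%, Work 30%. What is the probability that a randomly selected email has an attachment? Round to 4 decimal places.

0.2634

Unnormalized posteriors (prior × likelihood):
  Personal: 0.341 × 0.275 = 0.093775
  Social: 0.094 × 0.03 = 0.00282
  Alerts: 0.053 × 0.25 = 0.01325
  Work: 0.512 × 0.3 = 0.1536
P(attachment) = 0.093775 + 0.00282 + 0.01325 + 0.1536 = 0.263445 → 0.2634.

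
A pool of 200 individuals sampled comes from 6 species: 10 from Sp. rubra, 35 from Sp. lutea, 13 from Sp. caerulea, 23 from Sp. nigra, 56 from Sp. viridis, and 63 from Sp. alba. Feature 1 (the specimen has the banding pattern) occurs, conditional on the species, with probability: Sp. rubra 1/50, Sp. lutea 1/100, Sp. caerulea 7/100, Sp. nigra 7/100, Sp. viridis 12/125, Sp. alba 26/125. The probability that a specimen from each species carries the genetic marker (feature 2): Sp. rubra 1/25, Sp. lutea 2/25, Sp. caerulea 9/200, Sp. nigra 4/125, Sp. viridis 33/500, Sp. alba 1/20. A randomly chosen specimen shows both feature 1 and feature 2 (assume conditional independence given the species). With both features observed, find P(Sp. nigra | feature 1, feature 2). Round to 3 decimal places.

0.045

Unnormalized posteriors (prior × likelihood):
  Sp. rubra: 0.05 × 0.02 × 0.04 = 0.00004
  Sp. lutea: 0.175 × 0.01 × 0.08 = 0.00014
  Sp. caerulea: 0.065 × 0.07 × 0.045 = 0.00020475
  Sp. nigra: 0.115 × 0.07 × 0.032 = 0.0002576
  Sp. viridis: 0.28 × 0.096 × 0.066 = 0.00177408
  Sp. alba: 0.315 × 0.208 × 0.05 = 0.003276
Normalizing constant = 0.00569243.
P(Sp. nigra | evidence) = 0.0002576 / 0.00569243 ≈ 0.045.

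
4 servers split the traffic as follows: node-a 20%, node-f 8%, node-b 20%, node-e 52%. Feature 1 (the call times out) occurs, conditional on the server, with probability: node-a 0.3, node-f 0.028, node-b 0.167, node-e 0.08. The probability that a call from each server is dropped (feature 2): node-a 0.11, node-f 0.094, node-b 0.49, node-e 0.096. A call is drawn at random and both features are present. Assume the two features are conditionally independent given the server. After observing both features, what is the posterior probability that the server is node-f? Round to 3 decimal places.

0.008

Compute prior × likelihood for every hypothesis:
  node-a: 0.2 × 0.3 × 0.11 = 0.0066
  node-f: 0.08 × 0.028 × 0.094 = 0.00021056
  node-b: 0.2 × 0.167 × 0.49 = 0.016366
  node-e: 0.52 × 0.08 × 0.096 = 0.0039936
Total = 0.02717016.
P(node-f | evidence) = 0.00021056 / 0.02717016 ≈ 0.008.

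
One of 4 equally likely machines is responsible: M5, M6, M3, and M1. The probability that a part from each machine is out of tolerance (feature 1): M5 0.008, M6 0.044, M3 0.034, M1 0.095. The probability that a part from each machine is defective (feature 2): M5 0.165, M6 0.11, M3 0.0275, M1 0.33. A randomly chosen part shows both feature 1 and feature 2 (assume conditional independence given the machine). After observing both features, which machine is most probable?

With a uniform prior (1/4 each), posterior ∝ likelihood:
  M5: 0.008 × 0.165 = 0.00132
  M6: 0.044 × 0.11 = 0.00484
  M3: 0.034 × 0.0275 = 0.000935
  M1: 0.095 × 0.33 = 0.03135
Normalizing constant = 0.038445.
Largest term belongs to M1, so M1 is most probable.

M1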